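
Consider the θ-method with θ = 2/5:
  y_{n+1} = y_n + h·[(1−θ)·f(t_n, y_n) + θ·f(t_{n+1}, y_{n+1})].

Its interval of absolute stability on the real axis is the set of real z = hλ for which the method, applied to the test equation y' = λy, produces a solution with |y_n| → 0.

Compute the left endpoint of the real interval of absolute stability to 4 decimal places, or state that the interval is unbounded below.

left endpoint -10.0000.

Set f=λy, z=hλ:
  y_{n+1} = y_n + z·[3/5·y_n + 2/5·y_{n+1}] ⇒ (1 − 2/5z)y_{n+1} = (1 + 3/5z)y_n
  Hence R(z) = (1 + 3/5z)/(1 − 2/5z).

Solve |R(x)|<1 on ℝ⁻.
x=-1.59: |R|=0.0281
R=−1: 1+3/5x = −1+2/5x ⇒ -1/5x=2 ⇒ x=2/(-1/5)=-10.0000
Confirm numerically:
  x=-9.538: |R|=0.98081 <1
  x=-6.713: |R|=0.82161 <1
  x=-5.355: |R|=0.70433 <1
  x=-10.421: |R|=1.01629 >1
  x=-10.175: |R|=1.00690 >1
So |R|<1 on (-10.0000, 0).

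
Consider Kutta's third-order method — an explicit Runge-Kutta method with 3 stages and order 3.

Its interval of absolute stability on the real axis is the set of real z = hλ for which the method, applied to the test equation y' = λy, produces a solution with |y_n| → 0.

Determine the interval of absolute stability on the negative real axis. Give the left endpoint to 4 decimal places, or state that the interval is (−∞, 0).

On y'=λy, z=hλ:
  order 3, 3-stage ⇒ R(z)=1+z+z^2/2+z^3/6
  (e.g. R(-0.73)=0.47161, |R|=0.47161)

Find x<0 with |R(x)|<1.
x=-0.73: |R|=0.4716
|R(-1.6)|=0.0027 |R(-1.03)|=0.3183 |R(-0.82)|=0.4243
Bisect:
  x_lo=-3.3459 |R|=2.9913  x_hi=-0.2107 |R|=0.8099
  mid=-1.77833 |R|=0.13441 →hi
  mid=-2.56211 |R|=1.08303 →lo
  mid=-2.17022 |R|=0.51886 →hi
  mid=-2.36617 |R|=0.77472 →hi
  mid=-2.46414 |R|=0.92185 →hi
  mid=-2.51313 |R|=1.00063 →lo
  mid=-2.48863 |R|=0.96079 →hi
  mid=-2.50088 |R|=0.98060 →hi
  mid=-2.50700 |R|=0.99058 →hi
  mid=-2.51007 |R|=0.99560 →hi
  ...
  [-2.51294,-2.51274] ⇒ x*=-2.5127
Interval (-2.5127, 0).

(-2.5127, 0).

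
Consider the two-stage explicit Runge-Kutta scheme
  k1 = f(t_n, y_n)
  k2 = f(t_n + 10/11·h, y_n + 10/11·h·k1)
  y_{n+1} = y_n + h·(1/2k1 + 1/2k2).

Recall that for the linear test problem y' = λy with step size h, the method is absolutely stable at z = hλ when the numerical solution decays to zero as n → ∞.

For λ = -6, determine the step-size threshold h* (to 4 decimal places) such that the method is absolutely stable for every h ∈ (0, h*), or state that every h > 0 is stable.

(-2.2000,0); λ=-6 ⇒ h* = (11/5)/6 = 0.3667.

On y'=λy, z=hλ:
  k1=λy_n ⇒ h·k1=z·y_n;  k2=λ(1+10/11z)y_n ⇒ h·k2=z(1+10/11z)y_n
  y_{n+1}/y_n = 1 + 1/2z + 1/2z(1+10/11z) = 1 + z + 5/11z²
  R(z) = 1 + z + 5/11z².

Boundary: |R(x)|=1, x<0.
x=-0.37: |R|=0.6922
R=1: x+5/11x²=0 ⇒ x=−11/5=-2.2000; min R=1−1/(4·5/11)=0.4500>−1
Confirm numerically:
  x=-1.951: |R|=0.77918 <1
  x=-1.235: |R|=0.45828 <1
  x=-0.934: |R|=0.46253 <1
  x=-2.633: |R|=1.51822 >1
  x=-2.396: |R|=1.21346 >1
Stable set (-2.2000, 0).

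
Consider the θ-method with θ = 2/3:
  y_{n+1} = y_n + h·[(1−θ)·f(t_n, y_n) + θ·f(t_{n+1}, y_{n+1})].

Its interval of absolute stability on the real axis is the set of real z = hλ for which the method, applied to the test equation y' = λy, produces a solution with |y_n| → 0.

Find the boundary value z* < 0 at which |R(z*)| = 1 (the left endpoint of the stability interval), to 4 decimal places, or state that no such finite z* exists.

On y'=λy, z=hλ:
  y_{n+1} = y_n + z·[1/3·y_n + 2/3·y_{n+1}] ⇒ (1 − 2/3z)y_{n+1} = (1 + 1/3z)y_n
  R(z) = (1 + 1/3z)/(1 − 2/3z).

Need |R(x)|<1, x<0.
x=-0.5: |R|=0.6250
x=-2: |R|=0.1429
x=-10: |R|=0.3043
x=-100: |R|=0.4778
θ=2/3≥1/2 ⇒ |1+1/3x|<|1−2/3x| ∀x<0 ⇒ unbounded interval.

(−∞, 0) — no finite endpoint.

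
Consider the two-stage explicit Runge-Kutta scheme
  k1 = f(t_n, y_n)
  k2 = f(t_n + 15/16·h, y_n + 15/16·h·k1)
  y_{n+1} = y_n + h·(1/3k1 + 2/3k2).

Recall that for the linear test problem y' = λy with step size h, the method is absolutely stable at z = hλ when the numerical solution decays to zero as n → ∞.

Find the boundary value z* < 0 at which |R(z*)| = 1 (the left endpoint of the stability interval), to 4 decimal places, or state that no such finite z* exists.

Set f=λy, z=hλ:
  k1=λy_n ⇒ h·k1=z·y_n;  k2=λ(1+15/16z)y_n ⇒ h·k2=z(1+15/16z)y_n
  y_{n+1}/y_n = 1 + 1/3z + 2/3z(1+15/16z) = 1 + z + 5/8z²
  Hence R(z) = 1 + z + 5/8z².

Find x<0 with |R(x)|<1.
x=-0.74: |R|=0.6022
R=1: x+5/8x²=0 ⇒ x=−8/5=-1.6000; min R=1−1/(4·5/8)=0.6000>−1
Confirm numerically:
  x=-1.317: |R|=0.76706 <1
  x=-1.116: |R|=0.66241 <1
  x=-0.834: |R|=0.60072 <1
  x=-0.832: |R|=0.60064 <1
  x=-2.070: |R|=1.60806 >1
  x=-1.983: |R|=1.47468 >1
  x=-1.658: |R|=1.06010 >1
Interval (-1.6000, 0).

left endpoint -1.6000.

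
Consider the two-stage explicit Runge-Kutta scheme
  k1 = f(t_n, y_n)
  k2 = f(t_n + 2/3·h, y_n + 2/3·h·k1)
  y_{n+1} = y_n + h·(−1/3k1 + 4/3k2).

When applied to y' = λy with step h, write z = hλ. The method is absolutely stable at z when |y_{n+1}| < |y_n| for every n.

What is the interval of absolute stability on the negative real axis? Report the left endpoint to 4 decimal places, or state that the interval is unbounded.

Test eqn y'=λy, z=hλ:
  k1=λy_n ⇒ h·k1=z·y_n;  k2=λ(1+2/3z)y_n ⇒ h·k2=z(1+2/3z)y_n
  y_{n+1}/y_n = 1 − 1/3z + 4/3z(1+2/3z) = 1 + z + 8/9z²
  so R(z) = 1 + z + 8/9z².

Need |R(x)|<1, x<0.
x=-1.16: |R|=1.0361
R=1: x+8/9x²=0 ⇒ x=−9/8=-1.1250; min R=1−1/(4·8/9)=0.7188>−1
Confirm numerically:
  x=-1.079: |R|=0.95588 <1
  x=-0.735: |R|=0.74520 <1
  x=-0.477: |R|=0.72525 <1
  x=-1.502: |R|=1.50334 >1
  x=-1.330: |R|=1.24236 >1
  x=-1.319: |R|=1.22745 >1
Interval (-1.1250, 0).

z∈(-1.1250,0).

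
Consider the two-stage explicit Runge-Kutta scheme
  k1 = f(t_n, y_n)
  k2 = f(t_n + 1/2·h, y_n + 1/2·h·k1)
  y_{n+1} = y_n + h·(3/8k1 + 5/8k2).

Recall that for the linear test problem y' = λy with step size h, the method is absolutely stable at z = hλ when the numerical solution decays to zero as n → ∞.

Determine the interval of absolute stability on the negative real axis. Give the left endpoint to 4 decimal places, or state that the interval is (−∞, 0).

Set f=λy, z=hλ:
  k1=λy_n ⇒ h·k1=z·y_n;  k2=λ(1+1/2z)y_n ⇒ h·k2=z(1+1/2z)y_n
  y_{n+1}/y_n = 1 + 3/8z + 5/8z(1+1/2z) = 1 + z + 5/16z²
  ⇒ R(z) = 1 + z + 5/16z².

Boundary: |R(x)|=1, x<0.
x=-0.91: |R|=0.3488
R=1: x+5/16x²=0 ⇒ x=−16/5=-3.2000; min R=1−1/(4·5/16)=0.2000>−1
Confirm numerically:
  x=-2.660: |R|=0.55113 <1
  x=-1.947: |R|=0.23763 <1
  x=-1.298: |R|=0.22850 <1
  x=-3.445: |R|=1.26376 >1
  x=-3.414: |R|=1.22831 >1
  x=-3.251: |R|=1.05181 >1
Stable set (-3.2000, 0).

z∈(-3.2000,0).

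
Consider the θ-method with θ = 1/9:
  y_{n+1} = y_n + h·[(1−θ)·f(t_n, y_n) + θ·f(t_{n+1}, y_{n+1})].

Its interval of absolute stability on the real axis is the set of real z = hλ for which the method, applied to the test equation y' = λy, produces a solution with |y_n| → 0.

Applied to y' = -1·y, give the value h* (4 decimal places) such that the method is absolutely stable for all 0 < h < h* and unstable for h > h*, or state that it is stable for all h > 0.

(-2.5714,0); λ=-1 ⇒ h* = (18/7)/1 = 2.5714.

On y'=λy, z=hλ:
  y_{n+1} = y_n + z·[8/9·y_n + 1/9·y_{n+1}] ⇒ (1 − 1/9z)y_{n+1} = (1 + 8/9z)y_n
  so R(z) = (1 + 8/9z)/(1 − 1/9z).

Need |R(x)|<1, x<0.
x=-0.77: |R|=0.2907
R=−1: 1+8/9x = −1+1/9x ⇒ -7/9x=2 ⇒ x=2/(-7/9)=-2.5714
Confirm numerically:
  x=-1.435: |R|=0.23766 <1
  x=-1.303: |R|=0.13821 <1
  x=-1.137: |R|=0.00947 <1
  x=-3.155: |R|=1.33608 >1
  x=-3.113: |R|=1.31297 >1
Stable set (-2.5714, 0).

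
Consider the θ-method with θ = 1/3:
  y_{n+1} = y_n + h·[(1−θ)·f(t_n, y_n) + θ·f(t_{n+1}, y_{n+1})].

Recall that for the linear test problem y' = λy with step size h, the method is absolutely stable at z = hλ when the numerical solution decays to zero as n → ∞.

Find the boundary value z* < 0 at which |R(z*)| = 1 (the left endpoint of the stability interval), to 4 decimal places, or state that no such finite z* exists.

z* = -6.0000.

On y'=λy, z=hλ:
  y_{n+1} = y_n + z·[2/3·y_n + 1/3·y_{n+1}] ⇒ (1 − 1/3z)y_{n+1} = (1 + 2/3z)y_n
  R(z) = (1 + 2/3z)/(1 − 1/3z).

Solve |R(x)|<1 on ℝ⁻.
x=-0.66: |R|=0.4590
R=−1: 1+2/3x = −1+1/3x ⇒ -1/3x=2 ⇒ x=2/(-1/3)=-6.0000
Confirm numerically:
  x=-5.927: |R|=0.99182 <1
  x=-5.004: |R|=0.87556 <1
  x=-3.895: |R|=0.69471 <1
  x=-3.172: |R|=0.54180 <1
  x=-6.429: |R|=1.04550 >1
  x=-6.238: |R|=1.02576 >1
Interval (-6.0000, 0).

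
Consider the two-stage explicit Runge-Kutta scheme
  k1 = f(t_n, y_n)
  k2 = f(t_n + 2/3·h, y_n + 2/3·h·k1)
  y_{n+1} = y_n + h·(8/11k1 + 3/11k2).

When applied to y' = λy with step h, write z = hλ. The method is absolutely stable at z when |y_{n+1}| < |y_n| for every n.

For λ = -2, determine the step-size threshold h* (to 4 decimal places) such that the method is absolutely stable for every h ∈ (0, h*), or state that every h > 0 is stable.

(-5.5000,0); λ=-2 ⇒ h* = (11/2)/2 = 2.7500.

With y'=λy (z=hλ):
  k1=λy_n ⇒ h·k1=z·y_n;  k2=λ(1+2/3z)y_n ⇒ h·k2=z(1+2/3z)y_n
  y_{n+1}/y_n = 1 + 8/11z + 3/11z(1+2/3z) = 1 + z + 2/11z²
  Hence R(z) = 1 + z + 2/11z².

Solve |R(x)|<1 on ℝ⁻.
x=-0.71: |R|=0.3817
R=1: x+2/11x²=0 ⇒ x=−11/2=-5.5000; min R=1−1/(4·2/11)=-0.3750>−1
Confirm numerically:
  x=-5.389: |R|=0.89124 <1
  x=-4.970: |R|=0.52107 <1
  x=-3.215: |R|=0.33569 <1
  x=-2.513: |R|=0.36479 <1
  x=-5.935: |R|=1.46940 >1
  x=-5.911: |R|=1.44171 >1
  x=-5.708: |R|=1.21587 >1
Stable set (-5.5000, 0).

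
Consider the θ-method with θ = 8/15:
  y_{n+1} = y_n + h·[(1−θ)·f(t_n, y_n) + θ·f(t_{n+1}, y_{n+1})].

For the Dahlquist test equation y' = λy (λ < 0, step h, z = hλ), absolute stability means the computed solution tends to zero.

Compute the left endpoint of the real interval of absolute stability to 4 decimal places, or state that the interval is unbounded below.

unbounded; (−∞, 0).

With y'=λy (z=hλ):
  y_{n+1} = y_n + z·[7/15·y_n + 8/15·y_{n+1}] ⇒ (1 − 8/15z)y_{n+1} = (1 + 7/15z)y_n
  so R(z) = (1 + 7/15z)/(1 − 8/15z).

Solve |R(x)|<1 on ℝ⁻.
x=-0.57: |R|=0.5629
x=-2: |R|=0.0323
x=-10: |R|=0.5789
x=-100: |R|=0.8405
θ=8/15≥1/2 ⇒ |1+7/15x|<|1−8/15x| ∀x<0 ⇒ interval (−∞,0).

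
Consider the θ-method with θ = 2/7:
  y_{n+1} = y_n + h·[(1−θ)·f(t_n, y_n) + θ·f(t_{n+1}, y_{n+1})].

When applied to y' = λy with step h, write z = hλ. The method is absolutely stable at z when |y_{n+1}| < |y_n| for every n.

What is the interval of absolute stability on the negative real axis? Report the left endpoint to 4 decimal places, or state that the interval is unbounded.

z∈(-4.6667,0).

Test eqn y'=λy, z=hλ:
  y_{n+1} = y_n + z·[5/7·y_n + 2/7·y_{n+1}] ⇒ (1 − 2/7z)y_{n+1} = (1 + 5/7z)y_n
  R(z) = (1 + 5/7z)/(1 − 2/7z).

Find x<0 with |R(x)|<1.
x=-0.32: |R|=0.7068
R=−1: 1+5/7x = −1+2/7x ⇒ -3/7x=2 ⇒ x=2/(-3/7)=-4.6667
Confirm numerically:
  x=-4.426: |R|=0.95445 <1
  x=-2.956: |R|=0.60254 <1
  x=-2.175: |R|=0.34141 <1
  x=-5.211: |R|=1.09373 >1
  x=-4.974: |R|=1.05440 >1
Stable set (-4.6667, 0).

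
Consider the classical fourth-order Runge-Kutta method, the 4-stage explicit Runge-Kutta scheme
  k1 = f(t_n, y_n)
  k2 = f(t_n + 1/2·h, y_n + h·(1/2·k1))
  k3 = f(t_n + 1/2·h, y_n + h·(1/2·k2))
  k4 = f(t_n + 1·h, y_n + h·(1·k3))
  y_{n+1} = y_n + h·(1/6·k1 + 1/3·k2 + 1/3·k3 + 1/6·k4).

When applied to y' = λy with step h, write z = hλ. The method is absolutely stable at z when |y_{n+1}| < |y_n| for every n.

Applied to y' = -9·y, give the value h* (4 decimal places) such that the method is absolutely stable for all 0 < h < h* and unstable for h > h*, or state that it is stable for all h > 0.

(-2.7853,0); λ=-9 ⇒ h* = 0.3095.

Test eqn y'=λy, z=hλ:
  order 4, 4-stage ⇒ R(z)=1+z+z^2/2+z^3/6+z^4/24
  (e.g. R(-0.69)=0.50274, |R|=0.50274)

Find x<0 with |R(x)|<1.
x=-0.69: |R|=0.5027
|R(-1.79)|=0.2839 |R(-1.64)|=0.2711 |R(-0.77)|=0.4650
Bisect:
  x_lo=-3.6616 |R|=3.3499  x_hi=-0.3471 |R|=0.7068
  mid=-2.00437 |R|=0.33480 →hi
  mid=-2.83300 |R|=1.07433 →lo
  mid=-2.41868 |R|=0.57406 →hi
  mid=-2.62584 |R|=0.78503 →hi
  mid=-2.72942 |R|=0.91897 →hi
  mid=-2.78121 |R|=0.99386 →hi
  mid=-2.80710 |R|=1.03338 →lo
  mid=-2.79415 |R|=1.01344 →lo
  mid=-2.78768 |R|=1.00360 →lo
  mid=-2.78444 |R|=0.99872 →hi
  ...
  [-2.78546,-2.78525] ⇒ x*=-2.7853
So |R|<1 on (-2.7853, 0).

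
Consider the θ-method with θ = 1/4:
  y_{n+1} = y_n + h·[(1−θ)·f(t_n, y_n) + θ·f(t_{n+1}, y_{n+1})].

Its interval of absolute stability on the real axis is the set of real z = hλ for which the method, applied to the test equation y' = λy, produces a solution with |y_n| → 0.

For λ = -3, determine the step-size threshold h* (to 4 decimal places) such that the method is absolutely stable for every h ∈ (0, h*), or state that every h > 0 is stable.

(-4.0000,0); λ=-3 ⇒ h* = (4)/3 = 1.3333.

Test eqn y'=λy, z=hλ:
  y_{n+1} = y_n + z·[3/4·y_n + 1/4·y_{n+1}] ⇒ (1 − 1/4z)y_{n+1} = (1 + 3/4z)y_n
  Hence R(z) = (1 + 3/4z)/(1 − 1/4z).

Find x<0 with |R(x)|<1.
x=-1.36: |R|=0.0149
R=−1: 1+3/4x = −1+1/4x ⇒ -1/2x=2 ⇒ x=2/(-1/2)=-4.0000
Confirm numerically:
  x=-3.816: |R|=0.95292 <1
  x=-3.074: |R|=0.73820 <1
  x=-2.602: |R|=0.57649 <1
  x=-1.849: |R|=0.26449 <1
  x=-4.446: |R|=1.10561 >1
  x=-4.372: |R|=1.08887 >1
  x=-4.352: |R|=1.08429 >1
So |R|<1 on (-4.0000, 0).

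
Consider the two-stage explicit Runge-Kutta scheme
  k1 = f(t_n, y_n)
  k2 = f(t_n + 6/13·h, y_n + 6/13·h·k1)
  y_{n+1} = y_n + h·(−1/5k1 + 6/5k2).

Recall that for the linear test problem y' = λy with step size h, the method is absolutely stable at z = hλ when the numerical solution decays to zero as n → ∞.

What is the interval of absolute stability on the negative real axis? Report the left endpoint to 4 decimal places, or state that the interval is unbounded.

Set f=λy, z=hλ:
  k1=λy_n ⇒ h·k1=z·y_n;  k2=λ(1+6/13z)y_n ⇒ h·k2=z(1+6/13z)y_n
  y_{n+1}/y_n = 1 − 1/5z + 6/5z(1+6/13z) = 1 + z + 36/65z²
  Hence R(z) = 1 + z + 36/65z².

Find x<0 with |R(x)|<1.
x=-1.53: |R|=0.7665
R=1: x+36/65x²=0 ⇒ x=−65/36=-1.8056; min R=1−1/(4·36/65)=0.5486>−1
Confirm numerically:
  x=-1.586: |R|=0.80714 <1
  x=-1.501: |R|=0.74682 <1
  x=-0.999: |R|=0.55374 <1
  x=-0.991: |R|=0.55292 <1
  x=-2.265: |R|=1.57636 >1
  x=-2.208: |R|=1.49215 >1
  x=-1.943: |R|=1.14791 >1
Interval (-1.8056, 0).

z∈(-1.8056,0).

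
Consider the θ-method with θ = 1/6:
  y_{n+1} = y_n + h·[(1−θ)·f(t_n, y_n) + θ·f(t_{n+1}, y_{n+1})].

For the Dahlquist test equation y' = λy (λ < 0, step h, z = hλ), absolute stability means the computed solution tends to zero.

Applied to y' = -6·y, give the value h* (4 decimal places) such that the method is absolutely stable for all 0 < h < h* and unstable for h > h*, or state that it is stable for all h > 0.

Set f=λy, z=hλ:
  y_{n+1} = y_n + z·[5/6·y_n + 1/6·y_{n+1}] ⇒ (1 − 1/6z)y_{n+1} = (1 + 5/6z)y_n
  ⇒ R(z) = (1 + 5/6z)/(1 − 1/6z).

Need |R(x)|<1, x<0.
x=-1.3: |R|=0.0685
R=−1: 1+5/6x = −1+1/6x ⇒ -2/3x=2 ⇒ x=2/(-2/3)=-3.0000
Confirm numerically:
  x=-2.808: |R|=0.91281 <1
  x=-2.474: |R|=0.75171 <1
  x=-1.643: |R|=0.28981 <1
  x=-1.541: |R|=0.22610 <1
  x=-3.568: |R|=1.23746 >1
  x=-3.238: |R|=1.10305 >1
  x=-3.154: |R|=1.06729 >1
Interval (-3.0000, 0).

(-3.0000,0); λ=-6 ⇒ h* = (3)/6 = 0.5000.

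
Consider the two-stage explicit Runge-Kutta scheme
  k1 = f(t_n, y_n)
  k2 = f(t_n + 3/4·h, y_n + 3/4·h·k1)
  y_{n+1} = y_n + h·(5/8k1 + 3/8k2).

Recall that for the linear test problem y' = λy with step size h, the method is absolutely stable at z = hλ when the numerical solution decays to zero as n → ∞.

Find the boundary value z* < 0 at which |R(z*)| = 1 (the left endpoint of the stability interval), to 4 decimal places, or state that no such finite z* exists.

On y'=λy, z=hλ:
  k1=λy_n ⇒ h·k1=z·y_n;  k2=λ(1+3/4z)y_n ⇒ h·k2=z(1+3/4z)y_n
  y_{n+1}/y_n = 1 + 5/8z + 3/8z(1+3/4z) = 1 + z + 9/32z²
  Hence R(z) = 1 + z + 9/32z².

Boundary: |R(x)|=1, x<0.
x=-0.56: |R|=0.5282
R=1: x+9/32x²=0 ⇒ x=−32/9=-3.5556; min R=1−1/(4·9/32)=0.1111>−1
Confirm numerically:
  x=-3.473: |R|=0.91936 <1
  x=-2.938: |R|=0.48971 <1
  x=-1.957: |R|=0.12015 <1
  x=-4.101: |R|=1.62912 >1
  x=-4.032: |R|=1.54029 >1
  x=-3.715: |R|=1.16659 >1
Interval (-3.5556, 0).

left endpoint -3.5556.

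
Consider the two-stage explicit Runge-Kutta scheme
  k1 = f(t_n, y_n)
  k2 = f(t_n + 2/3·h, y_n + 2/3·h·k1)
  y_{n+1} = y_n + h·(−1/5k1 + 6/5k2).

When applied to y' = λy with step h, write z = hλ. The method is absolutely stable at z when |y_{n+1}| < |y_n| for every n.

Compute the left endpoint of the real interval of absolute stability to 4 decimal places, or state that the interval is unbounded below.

left endpoint -1.2500.

Test eqn y'=λy, z=hλ:
  k1=λy_n ⇒ h·k1=z·y_n;  k2=λ(1+2/3z)y_n ⇒ h·k2=z(1+2/3z)y_n
  y_{n+1}/y_n = 1 − 1/5z + 6/5z(1+2/3z) = 1 + z + 4/5z²
  so R(z) = 1 + z + 4/5z².

Find x<0 with |R(x)|<1.
x=-1.48: |R|=1.2723
R=1: x+4/5x²=0 ⇒ x=−5/4=-1.2500; min R=1−1/(4·4/5)=0.6875>−1
Confirm numerically:
  x=-0.988: |R|=0.79292 <1
  x=-0.811: |R|=0.71518 <1
  x=-0.780: |R|=0.70672 <1
  x=-0.669: |R|=0.68905 <1
  x=-1.740: |R|=1.68208 >1
  x=-1.646: |R|=1.52145 >1
  x=-1.526: |R|=1.33694 >1
Stable set (-1.2500, 0).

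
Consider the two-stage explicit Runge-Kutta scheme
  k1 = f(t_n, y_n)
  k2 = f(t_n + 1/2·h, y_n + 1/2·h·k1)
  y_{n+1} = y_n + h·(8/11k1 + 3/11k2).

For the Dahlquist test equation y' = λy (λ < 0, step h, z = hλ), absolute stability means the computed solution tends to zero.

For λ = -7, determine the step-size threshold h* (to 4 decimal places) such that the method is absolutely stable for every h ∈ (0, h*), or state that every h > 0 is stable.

On y'=λy, z=hλ:
  k1=λy_n ⇒ h·k1=z·y_n;  k2=λ(1+1/2z)y_n ⇒ h·k2=z(1+1/2z)y_n
  y_{n+1}/y_n = 1 + 8/11z + 3/11z(1+1/2z) = 1 + z + 3/22z²
  ⇒ R(z) = 1 + z + 3/22z².

Find x<0 with |R(x)|<1.
x=-1.02: |R|=0.1219
R=1: x+3/22x²=0 ⇒ x=−22/3=-7.3333; min R=1−1/(4·3/22)=-0.8333>−1
Confirm numerically:
  x=-6.585: |R|=0.32803 <1
  x=-5.038: |R|=0.57689 <1
  x=-4.853: |R|=0.64142 <1
  x=-4.210: |R|=0.79308 <1
  x=-7.779: |R|=1.47275 >1
  x=-7.594: |R|=1.26993 >1
  x=-7.444: |R|=1.11234 >1
Stable set (-7.3333, 0).

(-7.3333,0); λ=-7 ⇒ h* = (22/3)/7 = 1.0476.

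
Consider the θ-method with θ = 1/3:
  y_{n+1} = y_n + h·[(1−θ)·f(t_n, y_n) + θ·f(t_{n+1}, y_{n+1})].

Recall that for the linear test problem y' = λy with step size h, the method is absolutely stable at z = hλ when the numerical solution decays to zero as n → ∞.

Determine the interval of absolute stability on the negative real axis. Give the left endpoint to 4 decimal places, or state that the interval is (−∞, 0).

z∈(-6.0000,0).

On y'=λy, z=hλ:
  y_{n+1} = y_n + z·[2/3·y_n + 1/3·y_{n+1}] ⇒ (1 − 1/3z)y_{n+1} = (1 + 2/3z)y_n
  R(z) = (1 + 2/3z)/(1 − 1/3z).

Boundary: |R(x)|=1, x<0.
x=-1.02: |R|=0.2388
R=−1: 1+2/3x = −1+1/3x ⇒ -1/3x=2 ⇒ x=2/(-1/3)=-6.0000
Confirm numerically:
  x=-4.436: |R|=0.78967 <1
  x=-3.698: |R|=0.65632 <1
  x=-2.793: |R|=0.44640 <1
  x=-2.407: |R|=0.33549 <1
  x=-6.367: |R|=1.03918 >1
  x=-6.336: |R|=1.03599 >1
So |R|<1 on (-6.0000, 0).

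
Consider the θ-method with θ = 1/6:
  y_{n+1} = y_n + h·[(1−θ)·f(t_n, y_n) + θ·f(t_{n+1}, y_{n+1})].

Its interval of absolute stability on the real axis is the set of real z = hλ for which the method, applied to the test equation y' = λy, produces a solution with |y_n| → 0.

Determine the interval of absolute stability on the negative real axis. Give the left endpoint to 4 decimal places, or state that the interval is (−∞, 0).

On y'=λy, z=hλ:
  y_{n+1} = y_n + z·[5/6·y_n + 1/6·y_{n+1}] ⇒ (1 − 1/6z)y_{n+1} = (1 + 5/6z)y_n
  R(z) = (1 + 5/6z)/(1 − 1/6z).

Boundary: |R(x)|=1, x<0.
x=-1.71: |R|=0.3307
R=−1: 1+5/6x = −1+1/6x ⇒ -2/3x=2 ⇒ x=2/(-2/3)=-3.0000
Confirm numerically:
  x=-2.932: |R|=0.96955 <1
  x=-2.463: |R|=0.74619 <1
  x=-2.424: |R|=0.72650 <1
  x=-3.472: |R|=1.19932 >1
  x=-3.236: |R|=1.10221 >1
  x=-3.204: |R|=1.08866 >1
Interval (-3.0000, 0).

(-3.0000, 0).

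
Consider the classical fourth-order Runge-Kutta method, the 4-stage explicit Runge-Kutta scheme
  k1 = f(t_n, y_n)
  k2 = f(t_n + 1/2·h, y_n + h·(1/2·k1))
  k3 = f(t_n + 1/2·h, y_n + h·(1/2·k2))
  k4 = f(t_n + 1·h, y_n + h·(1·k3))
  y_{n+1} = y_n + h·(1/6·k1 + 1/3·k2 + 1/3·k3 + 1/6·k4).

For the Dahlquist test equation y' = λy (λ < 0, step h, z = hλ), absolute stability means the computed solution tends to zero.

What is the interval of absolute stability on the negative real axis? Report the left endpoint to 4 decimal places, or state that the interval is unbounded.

z∈(-2.7853,0).

Test eqn y'=λy, z=hλ:
  order 4, 4-stage ⇒ R(z)=1+z+z^2/2+z^3/6+z^4/24
  (e.g. R(-0.84)=0.43476, |R|=0.43476)

Need |R(x)|<1, x<0.
x=-0.84: |R|=0.4348
|R(-2.96)|=1.2970 |R(-1.6)|=0.2704 |R(-1.34)|=0.2911
Bisect:
  x_lo=-3.1714 |R|=1.7564  x_hi=-0.2646 |R|=0.7675
  mid=-1.71803 |R|=0.27562 →hi
  mid=-2.44474 |R|=0.59677 →hi
  mid=-2.80810 |R|=1.03493 →lo
  mid=-2.62642 |R|=0.78572 →hi
  mid=-2.71726 |R|=0.90218 →hi
  mid=-2.76268 |R|=0.96643 →hi
  mid=-2.78539 |R|=1.00014 →lo
  mid=-2.77403 |R|=0.98315 →hi
  ...
  [-2.78539,-2.78521] ⇒ x*=-2.7853
Stable set (-2.7853, 0).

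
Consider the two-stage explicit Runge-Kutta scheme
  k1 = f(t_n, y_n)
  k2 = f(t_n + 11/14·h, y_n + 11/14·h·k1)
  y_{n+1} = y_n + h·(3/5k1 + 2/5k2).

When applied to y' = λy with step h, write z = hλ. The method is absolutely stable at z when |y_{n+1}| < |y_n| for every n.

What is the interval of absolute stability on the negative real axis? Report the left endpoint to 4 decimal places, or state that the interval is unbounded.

With y'=λy (z=hλ):
  k1=λy_n ⇒ h·k1=z·y_n;  k2=λ(1+11/14z)y_n ⇒ h·k2=z(1+11/14z)y_n
  y_{n+1}/y_n = 1 + 3/5z + 2/5z(1+11/14z) = 1 + z + 11/35z²
  ⇒ R(z) = 1 + z + 11/35z².

Find x<0 with |R(x)|<1.
x=-1.8: |R|=0.2183
R=1: x+11/35x²=0 ⇒ x=−35/11=-3.1818; min R=1−1/(4·11/35)=0.2045>−1
Confirm numerically:
  x=-3.070: |R|=0.89211 <1
  x=-2.664: |R|=0.56645 <1
  x=-2.244: |R|=0.33860 <1
  x=-3.582: |R|=1.45051 >1
  x=-3.236: |R|=1.05510 >1
  x=-3.233: |R|=1.05201 >1
So |R|<1 on (-3.1818, 0).

z∈(-3.1818,0).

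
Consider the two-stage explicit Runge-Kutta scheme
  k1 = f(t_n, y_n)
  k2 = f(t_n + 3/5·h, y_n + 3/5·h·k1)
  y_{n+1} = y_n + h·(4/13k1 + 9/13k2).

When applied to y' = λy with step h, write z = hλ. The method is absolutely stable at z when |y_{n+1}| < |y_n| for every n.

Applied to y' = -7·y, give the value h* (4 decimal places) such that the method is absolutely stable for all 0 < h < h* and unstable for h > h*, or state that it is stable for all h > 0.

(-2.4074,0); λ=-7 ⇒ h* = (65/27)/7 = 0.3439.

On y'=λy, z=hλ:
  k1=λy_n ⇒ h·k1=z·y_n;  k2=λ(1+3/5z)y_n ⇒ h·k2=z(1+3/5z)y_n
  y_{n+1}/y_n = 1 + 4/13z + 9/13z(1+3/5z) = 1 + z + 27/65z²
  ⇒ R(z) = 1 + z + 27/65z².

Need |R(x)|<1, x<0.
x=-0.33: |R|=0.7152
R=1: x+27/65x²=0 ⇒ x=−65/27=-2.4074; min R=1−1/(4·27/65)=0.3981>−1
Confirm numerically:
  x=-2.310: |R|=0.90653 <1
  x=-2.275: |R|=0.87488 <1
  x=-2.196: |R|=0.80716 <1
  x=-2.836: |R|=1.50490 >1
  x=-2.828: |R|=1.49407 >1
  x=-2.436: |R|=1.02893 >1
Stable set (-2.4074, 0).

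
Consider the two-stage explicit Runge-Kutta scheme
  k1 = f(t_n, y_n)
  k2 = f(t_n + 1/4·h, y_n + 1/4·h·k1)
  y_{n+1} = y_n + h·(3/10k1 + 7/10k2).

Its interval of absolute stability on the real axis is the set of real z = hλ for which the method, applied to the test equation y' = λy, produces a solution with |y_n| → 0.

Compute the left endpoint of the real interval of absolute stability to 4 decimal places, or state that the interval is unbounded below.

z* = -5.7143.

On y'=λy, z=hλ:
  k1=λy_n ⇒ h·k1=z·y_n;  k2=λ(1+1/4z)y_n ⇒ h·k2=z(1+1/4z)y_n
  y_{n+1}/y_n = 1 + 3/10z + 7/10z(1+1/4z) = 1 + z + 7/40z²
  R(z) = 1 + z + 7/40z².

Need |R(x)|<1, x<0.
x=-1.34: |R|=0.0258
R=1: x+7/40x²=0 ⇒ x=−40/7=-5.7143; min R=1−1/(4·7/40)=-0.4286>−1
Confirm numerically:
  x=-4.989: |R|=0.36677 <1
  x=-4.027: |R|=0.18907 <1
  x=-3.129: |R|=0.41564 <1
  x=-6.307: |R|=1.65419 >1
  x=-6.082: |R|=1.39138 >1
Stable set (-5.7143, 0).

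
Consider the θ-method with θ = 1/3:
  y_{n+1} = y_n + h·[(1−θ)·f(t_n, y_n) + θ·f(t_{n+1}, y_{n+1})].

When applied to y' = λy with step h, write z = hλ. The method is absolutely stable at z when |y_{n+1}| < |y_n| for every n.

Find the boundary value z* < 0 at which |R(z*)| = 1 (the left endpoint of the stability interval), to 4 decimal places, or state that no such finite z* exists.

With y'=λy (z=hλ):
  y_{n+1} = y_n + z·[2/3·y_n + 1/3·y_{n+1}] ⇒ (1 − 1/3z)y_{n+1} = (1 + 2/3z)y_n
  ⇒ R(z) = (1 + 2/3z)/(1 − 1/3z).

Solve |R(x)|<1 on ℝ⁻.
x=-1.17: |R|=0.1583
R=−1: 1+2/3x = −1+1/3x ⇒ -1/3x=2 ⇒ x=2/(-1/3)=-6.0000
Confirm numerically:
  x=-5.349: |R|=0.92203 <1
  x=-5.088: |R|=0.88724 <1
  x=-4.794: |R|=0.84527 <1
  x=-6.289: |R|=1.03111 >1
  x=-6.190: |R|=1.02067 >1
So |R|<1 on (-6.0000, 0).

left endpoint -6.0000.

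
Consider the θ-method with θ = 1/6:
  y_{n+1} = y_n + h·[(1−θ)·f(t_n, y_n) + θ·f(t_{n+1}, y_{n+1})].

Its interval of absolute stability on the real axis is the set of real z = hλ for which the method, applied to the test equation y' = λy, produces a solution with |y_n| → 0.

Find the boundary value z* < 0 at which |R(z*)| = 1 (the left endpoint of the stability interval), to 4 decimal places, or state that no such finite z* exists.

With y'=λy (z=hλ):
  y_{n+1} = y_n + z·[5/6·y_n + 1/6·y_{n+1}] ⇒ (1 − 1/6z)y_{n+1} = (1 + 5/6z)y_n
  Hence R(z) = (1 + 5/6z)/(1 − 1/6z).

Find x<0 with |R(x)|<1.
x=-0.93: |R|=0.1948
R=−1: 1+5/6x = −1+1/6x ⇒ -2/3x=2 ⇒ x=2/(-2/3)=-3.0000
Confirm numerically:
  x=-2.816: |R|=0.91652 <1
  x=-2.667: |R|=0.84631 <1
  x=-1.381: |R|=0.12261 <1
  x=-1.284: |R|=0.05766 <1
  x=-3.309: |R|=1.13277 >1
  x=-3.176: |R|=1.07672 >1
So |R|<1 on (-3.0000, 0).

z* = -3.0000.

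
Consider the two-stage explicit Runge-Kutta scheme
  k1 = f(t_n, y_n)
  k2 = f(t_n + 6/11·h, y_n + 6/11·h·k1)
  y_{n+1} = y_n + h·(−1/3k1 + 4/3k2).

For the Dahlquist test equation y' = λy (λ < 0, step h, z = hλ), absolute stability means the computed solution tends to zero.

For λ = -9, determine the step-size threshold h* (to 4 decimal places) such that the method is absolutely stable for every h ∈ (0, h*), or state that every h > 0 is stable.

With y'=λy (z=hλ):
  k1=λy_n ⇒ h·k1=z·y_n;  k2=λ(1+6/11z)y_n ⇒ h·k2=z(1+6/11z)y_n
  y_{n+1}/y_n = 1 − 1/3z + 4/3z(1+6/11z) = 1 + z + 8/11z²
  R(z) = 1 + z + 8/11z².

Need |R(x)|<1, x<0.
x=-1.36: |R|=0.9852
R=1: x+8/11x²=0 ⇒ x=−11/8=-1.3750; min R=1−1/(4·8/11)=0.6562>−1
Confirm numerically:
  x=-1.254: |R|=0.88965 <1
  x=-1.202: |R|=0.84877 <1
  x=-0.715: |R|=0.65680 <1
  x=-1.760: |R|=1.49280 >1
  x=-1.442: |R|=1.07026 >1
Stable set (-1.3750, 0).

(-1.3750,0); λ=-9 ⇒ h* = (11/8)/9 = 0.1528.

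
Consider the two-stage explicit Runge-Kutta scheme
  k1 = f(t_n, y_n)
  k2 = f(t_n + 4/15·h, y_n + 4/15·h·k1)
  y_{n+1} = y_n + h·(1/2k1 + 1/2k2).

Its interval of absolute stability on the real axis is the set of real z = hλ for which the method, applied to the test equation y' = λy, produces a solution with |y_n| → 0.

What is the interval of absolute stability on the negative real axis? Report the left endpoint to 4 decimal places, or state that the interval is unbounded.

(-7.5000, 0).

Set f=λy, z=hλ:
  k1=λy_n ⇒ h·k1=z·y_n;  k2=λ(1+4/15z)y_n ⇒ h·k2=z(1+4/15z)y_n
  y_{n+1}/y_n = 1 + 1/2z + 1/2z(1+4/15z) = 1 + z + 2/15z²
  so R(z) = 1 + z + 2/15z².

Need |R(x)|<1, x<0.
x=-1.79: |R|=0.3628
R=1: x+2/15x²=0 ⇒ x=−15/2=-7.5000; min R=1−1/(4·2/15)=-0.8750>−1
Confirm numerically:
  x=-7.429: |R|=0.92967 <1
  x=-4.399: |R|=0.81884 <1
  x=-3.907: |R|=0.87171 <1
  x=-3.412: |R|=0.85977 <1
  x=-7.901: |R|=1.42244 >1
  x=-7.677: |R|=1.18118 >1
Stable set (-7.5000, 0).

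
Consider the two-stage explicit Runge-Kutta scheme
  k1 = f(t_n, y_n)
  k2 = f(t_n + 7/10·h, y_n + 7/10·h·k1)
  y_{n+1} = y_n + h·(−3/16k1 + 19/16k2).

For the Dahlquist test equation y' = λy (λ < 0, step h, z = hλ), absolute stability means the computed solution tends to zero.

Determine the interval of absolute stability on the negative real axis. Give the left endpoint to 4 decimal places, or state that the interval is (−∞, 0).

With y'=λy (z=hλ):
  k1=λy_n ⇒ h·k1=z·y_n;  k2=λ(1+7/10z)y_n ⇒ h·k2=z(1+7/10z)y_n
  y_{n+1}/y_n = 1 − 3/16z + 19/16z(1+7/10z) = 1 + z + 133/160z²
  so R(z) = 1 + z + 133/160z².

Find x<0 with |R(x)|<1.
x=-1.43: |R|=1.2698
R=1: x+133/160x²=0 ⇒ x=−160/133=-1.2030; min R=1−1/(4·133/160)=0.6992>−1
Confirm numerically:
  x=-1.077: |R|=0.88719 <1
  x=-0.691: |R|=0.70591 <1
  x=-0.524: |R|=0.70424 <1
  x=-0.523: |R|=0.70437 <1
  x=-1.718: |R|=1.73545 >1
  x=-1.473: |R|=1.33059 >1
  x=-1.318: |R|=1.12598 >1
So |R|<1 on (-1.2030, 0).

(-1.2030, 0).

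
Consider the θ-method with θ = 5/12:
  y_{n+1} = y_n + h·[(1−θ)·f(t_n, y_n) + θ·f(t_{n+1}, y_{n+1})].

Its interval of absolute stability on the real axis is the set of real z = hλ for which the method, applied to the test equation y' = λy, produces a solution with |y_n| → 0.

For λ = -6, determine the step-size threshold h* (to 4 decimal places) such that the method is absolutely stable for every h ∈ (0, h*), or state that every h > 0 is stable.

(-12.0000,0); λ=-6 ⇒ h* = (12)/6 = 2.0000.

With y'=λy (z=hλ):
  y_{n+1} = y_n + z·[7/12·y_n + 5/12·y_{n+1}] ⇒ (1 − 5/12z)y_{n+1} = (1 + 7/12z)y_n
  R(z) = (1 + 7/12z)/(1 − 5/12z).

Solve |R(x)|<1 on ℝ⁻.
x=-1.14: |R|=0.2271
R=−1: 1+7/12x = −1+5/12x ⇒ -1/6x=2 ⇒ x=2/(-1/6)=-12.0000
Confirm numerically:
  x=-10.767: |R|=0.96254 <1
  x=-5.932: |R|=0.70869 <1
  x=-5.358: |R|=0.65754 <1
  x=-12.574: |R|=1.01533 >1
  x=-12.343: |R|=1.00931 >1
  x=-12.212: |R|=1.00580 >1
Interval (-12.0000, 0).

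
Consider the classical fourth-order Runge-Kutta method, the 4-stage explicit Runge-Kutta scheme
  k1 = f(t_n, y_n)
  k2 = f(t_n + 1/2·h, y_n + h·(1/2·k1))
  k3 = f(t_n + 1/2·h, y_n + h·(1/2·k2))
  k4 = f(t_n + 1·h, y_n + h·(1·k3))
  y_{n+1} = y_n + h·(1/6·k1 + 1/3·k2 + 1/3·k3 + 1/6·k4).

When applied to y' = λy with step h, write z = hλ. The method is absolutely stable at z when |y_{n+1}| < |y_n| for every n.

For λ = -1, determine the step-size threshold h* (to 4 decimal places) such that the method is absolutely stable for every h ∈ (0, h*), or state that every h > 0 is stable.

With y'=λy (z=hλ):
  order 4, 4-stage ⇒ R(z)=1+z+z^2/2+z^3/6+z^4/24
  (e.g. R(-0.95)=0.39229, |R|=0.39229)

Find x<0 with |R(x)|<1.
x=-0.95: |R|=0.3923
|R(-1.63)|=0.2708 |R(-0.73)|=0.4834 |R(-0.65)|=0.5229
Bisect:
  x_lo=-3.6114 |R|=3.1470  x_hi=-0.3396 |R|=0.7121
  mid=-1.97548 |R|=0.32546 →hi
  mid=-2.79343 |R|=1.01233 →lo
  mid=-2.38445 |R|=0.54577 →hi
  mid=-2.58894 |R|=0.74213 →hi
  mid=-2.69118 |R|=0.86714 →hi
  mid=-2.74231 |R|=0.93710 →hi
  mid=-2.76787 |R|=0.97404 →hi
  mid=-2.78065 |R|=0.99302 →hi
  ...
  [-2.78544,-2.78524] ⇒ x*=-2.7853
So |R|<1 on (-2.7853, 0).

(-2.7853,0); λ=-1 ⇒ h* = 2.7853.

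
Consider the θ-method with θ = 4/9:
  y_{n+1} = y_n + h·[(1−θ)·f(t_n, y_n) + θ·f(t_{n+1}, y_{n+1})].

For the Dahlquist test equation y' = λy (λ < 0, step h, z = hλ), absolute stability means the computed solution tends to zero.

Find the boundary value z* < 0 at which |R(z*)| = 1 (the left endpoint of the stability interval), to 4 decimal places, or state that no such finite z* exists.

Test eqn y'=λy, z=hλ:
  y_{n+1} = y_n + z·[5/9·y_n + 4/9·y_{n+1}] ⇒ (1 − 4/9z)y_{n+1} = (1 + 5/9z)y_n
  ⇒ R(z) = (1 + 5/9z)/(1 − 4/9z).

Need |R(x)|<1, x<0.
x=-0.34: |R|=0.7046
R=−1: 1+5/9x = −1+4/9x ⇒ -1/9x=2 ⇒ x=2/(-1/9)=-18.0000
Confirm numerically:
  x=-17.230: |R|=0.99012 <1
  x=-11.970: |R|=0.89399 <1
  x=-11.552: |R|=0.88321 <1
  x=-9.230: |R|=0.80902 <1
  x=-18.200: |R|=1.00244 >1
  x=-18.144: |R|=1.00177 >1
  x=-18.095: |R|=1.00117 >1
Stable set (-18.0000, 0).

left endpoint -18.0000.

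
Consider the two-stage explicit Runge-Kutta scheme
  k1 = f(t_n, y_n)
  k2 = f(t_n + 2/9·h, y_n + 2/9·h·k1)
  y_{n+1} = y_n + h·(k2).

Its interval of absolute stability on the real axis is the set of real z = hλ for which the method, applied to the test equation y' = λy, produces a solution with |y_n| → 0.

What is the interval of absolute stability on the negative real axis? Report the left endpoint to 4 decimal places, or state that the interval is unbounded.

With y'=λy (z=hλ):
  k1=λy_n ⇒ h·k1=z·y_n;  k2=λ(1+2/9z)y_n ⇒ h·k2=z(1+2/9z)y_n
  y_{n+1}/y_n = 1 + z(1+2/9z) = 1 + z + 2/9z²
  R(z) = 1 + z + 2/9z².

Boundary: |R(x)|=1, x<0.
x=-0.4: |R|=0.6356
R=1: x+2/9x²=0 ⇒ x=−9/2=-4.5000; min R=1−1/(4·2/9)=-0.1250>−1
Confirm numerically:
  x=-4.010: |R|=0.56336 <1
  x=-3.333: |R|=0.13564 <1
  x=-3.247: |R|=0.09589 <1
  x=-2.651: |R|=0.08927 <1
  x=-4.816: |R|=1.33819 >1
  x=-4.741: |R|=1.25391 >1
Interval (-4.5000, 0).

z∈(-4.5000,0).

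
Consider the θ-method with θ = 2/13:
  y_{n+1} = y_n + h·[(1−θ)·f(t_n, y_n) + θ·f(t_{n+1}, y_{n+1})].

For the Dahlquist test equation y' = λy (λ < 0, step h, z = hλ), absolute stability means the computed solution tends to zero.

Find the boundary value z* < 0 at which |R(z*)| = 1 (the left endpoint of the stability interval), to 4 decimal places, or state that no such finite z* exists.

z* = -2.8889.

Test eqn y'=λy, z=hλ:
  y_{n+1} = y_n + z·[11/13·y_n + 2/13·y_{n+1}] ⇒ (1 − 2/13z)y_{n+1} = (1 + 11/13z)y_n
  R(z) = (1 + 11/13z)/(1 − 2/13z).

Boundary: |R(x)|=1, x<0.
x=-0.89: |R|=0.2172
R=−1: 1+11/13x = −1+2/13x ⇒ -9/13x=2 ⇒ x=2/(-9/13)=-2.8889
Confirm numerically:
  x=-2.750: |R|=0.93243 <1
  x=-2.490: |R|=0.80033 <1
  x=-1.608: |R|=0.28910 <1
  x=-1.194: |R|=0.00871 <1
  x=-3.302: |R|=1.18966 >1
  x=-3.282: |R|=1.18084 >1
  x=-3.104: |R|=1.10079 >1
So |R|<1 on (-2.8889, 0).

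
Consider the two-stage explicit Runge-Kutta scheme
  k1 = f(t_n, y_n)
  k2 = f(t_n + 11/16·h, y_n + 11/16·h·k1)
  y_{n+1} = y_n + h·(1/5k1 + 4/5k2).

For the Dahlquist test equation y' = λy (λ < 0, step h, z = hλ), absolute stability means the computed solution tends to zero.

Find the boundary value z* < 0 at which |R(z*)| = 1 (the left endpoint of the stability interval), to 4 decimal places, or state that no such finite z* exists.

left endpoint -1.8182.

With y'=λy (z=hλ):
  k1=λy_n ⇒ h·k1=z·y_n;  k2=λ(1+11/16z)y_n ⇒ h·k2=z(1+11/16z)y_n
  y_{n+1}/y_n = 1 + 1/5z + 4/5z(1+11/16z) = 1 + z + 11/20z²
  R(z) = 1 + z + 11/20z².

Solve |R(x)|<1 on ℝ⁻.
x=-0.39: |R|=0.6937
R=1: x+11/20x²=0 ⇒ x=−20/11=-1.8182; min R=1−1/(4·11/20)=0.5455>−1
Confirm numerically:
  x=-1.655: |R|=0.85146 <1
  x=-0.872: |R|=0.54621 <1
  x=-0.840: |R|=0.54808 <1
  x=-0.728: |R|=0.56349 <1
  x=-2.293: |R|=1.59882 >1
  x=-2.246: |R|=1.52848 >1
Interval (-1.8182, 0).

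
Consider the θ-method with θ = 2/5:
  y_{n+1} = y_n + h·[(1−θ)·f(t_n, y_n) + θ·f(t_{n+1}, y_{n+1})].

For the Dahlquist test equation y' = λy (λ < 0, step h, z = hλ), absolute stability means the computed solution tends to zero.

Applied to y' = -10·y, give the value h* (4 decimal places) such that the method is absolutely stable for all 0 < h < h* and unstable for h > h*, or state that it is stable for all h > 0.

Test eqn y'=λy, z=hλ:
  y_{n+1} = y_n + z·[3/5·y_n + 2/5·y_{n+1}] ⇒ (1 − 2/5z)y_{n+1} = (1 + 3/5z)y_n
  Hence R(z) = (1 + 3/5z)/(1 − 2/5z).

Boundary: |R(x)|=1, x<0.
x=-0.39: |R|=0.6626
R=−1: 1+3/5x = −1+2/5x ⇒ -1/5x=2 ⇒ x=2/(-1/5)=-10.0000
Confirm numerically:
  x=-7.580: |R|=0.87996 <1
  x=-7.278: |R|=0.86081 <1
  x=-5.865: |R|=0.75284 <1
  x=-5.303: |R|=0.69903 <1
  x=-10.571: |R|=1.02184 >1
  x=-10.317: |R|=1.01237 >1
  x=-10.290: |R|=1.01134 >1
So |R|<1 on (-10.0000, 0).

(-10.0000,0); λ=-10 ⇒ h* = (10)/10 = 1.0000.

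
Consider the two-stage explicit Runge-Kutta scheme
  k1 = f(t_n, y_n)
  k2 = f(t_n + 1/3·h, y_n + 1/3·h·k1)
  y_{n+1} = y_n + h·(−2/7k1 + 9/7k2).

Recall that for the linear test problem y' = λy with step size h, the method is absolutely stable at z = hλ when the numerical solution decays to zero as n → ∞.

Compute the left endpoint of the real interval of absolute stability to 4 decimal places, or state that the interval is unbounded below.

left endpoint -2.3333.

On y'=λy, z=hλ:
  k1=λy_n ⇒ h·k1=z·y_n;  k2=λ(1+1/3z)y_n ⇒ h·k2=z(1+1/3z)y_n
  y_{n+1}/y_n = 1 − 2/7z + 9/7z(1+1/3z) = 1 + z + 3/7z²
  ⇒ R(z) = 1 + z + 3/7z².

Boundary: |R(x)|=1, x<0.
x=-0.65: |R|=0.5311
R=1: x+3/7x²=0 ⇒ x=−7/3=-2.3333; min R=1−1/(4·3/7)=0.4167>−1
Confirm numerically:
  x=-1.297: |R|=0.42395 <1
  x=-1.276: |R|=0.42179 <1
  x=-1.053: |R|=0.42220 <1
  x=-2.750: |R|=1.49107 >1
  x=-2.744: |R|=1.48294 >1
  x=-2.615: |R|=1.31567 >1
Stable set (-2.3333, 0).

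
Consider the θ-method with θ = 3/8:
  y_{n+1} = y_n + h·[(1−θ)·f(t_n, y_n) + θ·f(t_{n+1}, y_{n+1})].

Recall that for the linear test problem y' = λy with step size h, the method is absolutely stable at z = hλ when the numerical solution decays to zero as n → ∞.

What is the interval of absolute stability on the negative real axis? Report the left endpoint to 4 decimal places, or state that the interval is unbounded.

Test eqn y'=λy, z=hλ:
  y_{n+1} = y_n + z·[5/8·y_n + 3/8·y_{n+1}] ⇒ (1 − 3/8z)y_{n+1} = (1 + 5/8z)y_n
  R(z) = (1 + 5/8z)/(1 − 3/8z).

Need |R(x)|<1, x<0.
x=-1.74: |R|=0.0530
R=−1: 1+5/8x = −1+3/8x ⇒ -1/4x=2 ⇒ x=2/(-1/4)=-8.0000
Confirm numerically:
  x=-7.516: |R|=0.96831 <1
  x=-6.057: |R|=0.85152 <1
  x=-5.529: |R|=0.79900 <1
  x=-3.344: |R|=0.48358 <1
  x=-8.244: |R|=1.01491 >1
  x=-8.176: |R|=1.01082 >1
  x=-8.021: |R|=1.00131 >1
So |R|<1 on (-8.0000, 0).

z∈(-8.0000,0).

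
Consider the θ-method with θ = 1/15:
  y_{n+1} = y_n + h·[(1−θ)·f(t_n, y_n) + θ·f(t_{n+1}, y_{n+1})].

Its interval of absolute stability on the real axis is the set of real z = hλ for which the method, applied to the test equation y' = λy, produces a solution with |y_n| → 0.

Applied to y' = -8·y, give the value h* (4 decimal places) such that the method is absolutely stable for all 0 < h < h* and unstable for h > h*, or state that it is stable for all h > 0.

On y'=λy, z=hλ:
  y_{n+1} = y_n + z·[14/15·y_n + 1/15·y_{n+1}] ⇒ (1 − 1/15z)y_{n+1} = (1 + 14/15z)y_n
  R(z) = (1 + 14/15z)/(1 − 1/15z).

Solve |R(x)|<1 on ℝ⁻.
x=-1.68: |R|=0.5108
R=−1: 1+14/15x = −1+1/15x ⇒ -13/15x=2 ⇒ x=2/(-13/15)=-2.3077
Confirm numerically:
  x=-1.877: |R|=0.66825 <1
  x=-1.584: |R|=0.43271 <1
  x=-1.252: |R|=0.15555 <1
  x=-2.668: |R|=1.26511 >1
  x=-2.605: |R|=1.21954 >1
Interval (-2.3077, 0).

(-2.3077,0); λ=-8 ⇒ h* = (30/13)/8 = 0.2885.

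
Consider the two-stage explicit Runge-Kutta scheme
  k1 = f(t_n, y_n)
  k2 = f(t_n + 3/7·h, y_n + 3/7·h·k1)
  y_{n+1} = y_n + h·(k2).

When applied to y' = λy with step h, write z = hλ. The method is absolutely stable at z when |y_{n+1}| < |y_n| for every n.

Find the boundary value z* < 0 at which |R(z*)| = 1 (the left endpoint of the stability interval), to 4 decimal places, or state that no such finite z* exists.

z* = -2.3333.

Test eqn y'=λy, z=hλ:
  k1=λy_n ⇒ h·k1=z·y_n;  k2=λ(1+3/7z)y_n ⇒ h·k2=z(1+3/7z)y_n
  y_{n+1}/y_n = 1 + z(1+3/7z) = 1 + z + 3/7z²
  Hence R(z) = 1 + z + 3/7z².

Boundary: |R(x)|=1, x<0.
x=-1.24: |R|=0.4190
R=1: x+3/7x²=0 ⇒ x=−7/3=-2.3333; min R=1−1/(4·3/7)=0.4167>−1
Confirm numerically:
  x=-2.079: |R|=0.77339 <1
  x=-1.969: |R|=0.69255 <1
  x=-1.469: |R|=0.45584 <1
  x=-2.811: |R|=1.57545 >1
  x=-2.625: |R|=1.32812 >1
  x=-2.407: |R|=1.07599 >1
Stable set (-2.3333, 0).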